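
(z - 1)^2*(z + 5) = z^3 + 3*z^2 - 9*z + 5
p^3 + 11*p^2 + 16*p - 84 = (p - 2)*(p + 6)*(p + 7)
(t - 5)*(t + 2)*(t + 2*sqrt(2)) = t^3 - 3*t^2 + 2*sqrt(2)*t^2 - 10*t - 6*sqrt(2)*t - 20*sqrt(2)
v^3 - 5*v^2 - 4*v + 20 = (v - 5)*(v - 2)*(v + 2)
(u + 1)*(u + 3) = u^2 + 4*u + 3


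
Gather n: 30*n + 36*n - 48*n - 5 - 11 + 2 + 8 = 18*n - 6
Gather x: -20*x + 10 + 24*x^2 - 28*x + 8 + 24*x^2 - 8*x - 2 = 48*x^2 - 56*x + 16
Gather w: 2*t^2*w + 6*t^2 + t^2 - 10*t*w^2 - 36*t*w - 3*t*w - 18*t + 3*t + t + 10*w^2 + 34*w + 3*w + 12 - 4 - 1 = 7*t^2 - 14*t + w^2*(10 - 10*t) + w*(2*t^2 - 39*t + 37) + 7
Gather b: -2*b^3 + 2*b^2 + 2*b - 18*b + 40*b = -2*b^3 + 2*b^2 + 24*b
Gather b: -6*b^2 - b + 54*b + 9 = -6*b^2 + 53*b + 9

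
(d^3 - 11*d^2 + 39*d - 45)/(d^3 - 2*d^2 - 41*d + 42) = (d^3 - 11*d^2 + 39*d - 45)/(d^3 - 2*d^2 - 41*d + 42)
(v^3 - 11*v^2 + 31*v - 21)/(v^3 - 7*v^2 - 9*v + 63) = (v - 1)/(v + 3)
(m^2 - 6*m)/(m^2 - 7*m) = (m - 6)/(m - 7)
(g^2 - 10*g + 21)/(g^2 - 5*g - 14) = (g - 3)/(g + 2)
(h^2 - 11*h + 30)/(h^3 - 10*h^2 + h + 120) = (h - 6)/(h^2 - 5*h - 24)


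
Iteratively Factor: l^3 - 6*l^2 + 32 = (l - 4)*(l^2 - 2*l - 8) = (l - 4)^2*(l + 2)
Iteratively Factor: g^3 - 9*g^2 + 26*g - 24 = (g - 4)*(g^2 - 5*g + 6) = (g - 4)*(g - 3)*(g - 2)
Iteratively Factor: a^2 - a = (a)*(a - 1)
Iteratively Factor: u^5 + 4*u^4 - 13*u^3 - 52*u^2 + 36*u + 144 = (u + 4)*(u^4 - 13*u^2 + 36) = (u + 3)*(u + 4)*(u^3 - 3*u^2 - 4*u + 12) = (u - 2)*(u + 3)*(u + 4)*(u^2 - u - 6) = (u - 3)*(u - 2)*(u + 3)*(u + 4)*(u + 2)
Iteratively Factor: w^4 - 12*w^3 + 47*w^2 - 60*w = (w)*(w^3 - 12*w^2 + 47*w - 60) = w*(w - 4)*(w^2 - 8*w + 15) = w*(w - 5)*(w - 4)*(w - 3)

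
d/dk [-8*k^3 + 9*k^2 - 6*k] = -24*k^2 + 18*k - 6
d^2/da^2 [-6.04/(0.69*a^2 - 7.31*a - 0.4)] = (-5.751288*a^2 + 60.930312*a + 6.04*(1.38*a - 7.31)*(2.76*a - 14.62) + 3.33408)/(-0.69*a^2 + 7.31*a + 0.4)^3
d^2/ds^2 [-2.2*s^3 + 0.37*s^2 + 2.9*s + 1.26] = 0.74 - 13.2*s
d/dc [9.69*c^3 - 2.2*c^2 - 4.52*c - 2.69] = 29.07*c^2 - 4.4*c - 4.52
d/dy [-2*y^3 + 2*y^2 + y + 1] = -6*y^2 + 4*y + 1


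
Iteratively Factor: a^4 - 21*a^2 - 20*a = (a + 4)*(a^3 - 4*a^2 - 5*a) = a*(a + 4)*(a^2 - 4*a - 5) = a*(a - 5)*(a + 4)*(a + 1)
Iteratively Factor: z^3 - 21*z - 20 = (z - 5)*(z^2 + 5*z + 4) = (z - 5)*(z + 4)*(z + 1)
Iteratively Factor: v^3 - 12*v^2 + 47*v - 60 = (v - 5)*(v^2 - 7*v + 12) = (v - 5)*(v - 4)*(v - 3)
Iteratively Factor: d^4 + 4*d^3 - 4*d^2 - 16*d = (d)*(d^3 + 4*d^2 - 4*d - 16) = d*(d - 2)*(d^2 + 6*d + 8) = d*(d - 2)*(d + 4)*(d + 2)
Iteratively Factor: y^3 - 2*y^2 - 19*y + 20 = (y + 4)*(y^2 - 6*y + 5) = (y - 1)*(y + 4)*(y - 5)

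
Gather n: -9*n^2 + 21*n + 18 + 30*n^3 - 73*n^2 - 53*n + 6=30*n^3 - 82*n^2 - 32*n + 24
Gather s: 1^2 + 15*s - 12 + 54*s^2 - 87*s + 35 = 54*s^2 - 72*s + 24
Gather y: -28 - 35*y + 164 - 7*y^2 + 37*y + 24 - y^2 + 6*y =-8*y^2 + 8*y + 160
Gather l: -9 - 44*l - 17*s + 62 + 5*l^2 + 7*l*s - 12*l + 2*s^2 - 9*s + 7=5*l^2 + l*(7*s - 56) + 2*s^2 - 26*s + 60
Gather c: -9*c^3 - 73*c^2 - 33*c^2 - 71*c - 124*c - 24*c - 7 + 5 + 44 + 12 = -9*c^3 - 106*c^2 - 219*c + 54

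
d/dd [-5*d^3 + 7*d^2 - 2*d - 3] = -15*d^2 + 14*d - 2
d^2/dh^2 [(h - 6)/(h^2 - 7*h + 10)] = 2*((13 - 3*h)*(h^2 - 7*h + 10) + (h - 6)*(2*h - 7)^2)/(h^2 - 7*h + 10)^3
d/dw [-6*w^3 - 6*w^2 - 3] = 6*w*(-3*w - 2)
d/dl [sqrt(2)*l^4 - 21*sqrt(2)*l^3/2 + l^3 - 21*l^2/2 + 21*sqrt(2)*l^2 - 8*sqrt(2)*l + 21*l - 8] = 4*sqrt(2)*l^3 - 63*sqrt(2)*l^2/2 + 3*l^2 - 21*l + 42*sqrt(2)*l - 8*sqrt(2) + 21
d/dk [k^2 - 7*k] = 2*k - 7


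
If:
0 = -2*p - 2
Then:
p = -1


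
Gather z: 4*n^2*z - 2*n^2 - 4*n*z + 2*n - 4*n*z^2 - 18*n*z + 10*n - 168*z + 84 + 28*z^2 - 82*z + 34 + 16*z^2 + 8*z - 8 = -2*n^2 + 12*n + z^2*(44 - 4*n) + z*(4*n^2 - 22*n - 242) + 110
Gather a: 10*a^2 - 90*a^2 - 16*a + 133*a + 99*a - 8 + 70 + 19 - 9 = -80*a^2 + 216*a + 72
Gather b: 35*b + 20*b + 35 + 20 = 55*b + 55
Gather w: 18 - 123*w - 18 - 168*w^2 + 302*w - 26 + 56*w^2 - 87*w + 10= -112*w^2 + 92*w - 16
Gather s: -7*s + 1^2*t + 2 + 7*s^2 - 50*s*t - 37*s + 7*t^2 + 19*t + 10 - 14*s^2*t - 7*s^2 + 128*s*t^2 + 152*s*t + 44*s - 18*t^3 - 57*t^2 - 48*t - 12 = -14*s^2*t + s*(128*t^2 + 102*t) - 18*t^3 - 50*t^2 - 28*t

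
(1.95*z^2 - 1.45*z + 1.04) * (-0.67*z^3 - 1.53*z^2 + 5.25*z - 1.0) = -1.3065*z^5 - 2.012*z^4 + 11.7592*z^3 - 11.1537*z^2 + 6.91*z - 1.04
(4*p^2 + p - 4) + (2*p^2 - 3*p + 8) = 6*p^2 - 2*p + 4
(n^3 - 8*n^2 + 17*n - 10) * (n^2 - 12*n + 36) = n^5 - 20*n^4 + 149*n^3 - 502*n^2 + 732*n - 360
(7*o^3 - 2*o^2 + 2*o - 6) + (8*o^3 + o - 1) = 15*o^3 - 2*o^2 + 3*o - 7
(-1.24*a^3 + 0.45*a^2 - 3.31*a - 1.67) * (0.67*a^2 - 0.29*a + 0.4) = -0.8308*a^5 + 0.6611*a^4 - 2.8442*a^3 + 0.021*a^2 - 0.8397*a - 0.668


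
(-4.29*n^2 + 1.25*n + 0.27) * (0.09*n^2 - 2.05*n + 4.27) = -0.3861*n^4 + 8.907*n^3 - 20.8565*n^2 + 4.784*n + 1.1529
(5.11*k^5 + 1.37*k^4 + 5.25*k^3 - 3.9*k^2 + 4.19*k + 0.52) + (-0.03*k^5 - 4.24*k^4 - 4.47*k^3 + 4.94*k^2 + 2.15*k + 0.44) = 5.08*k^5 - 2.87*k^4 + 0.78*k^3 + 1.04*k^2 + 6.34*k + 0.96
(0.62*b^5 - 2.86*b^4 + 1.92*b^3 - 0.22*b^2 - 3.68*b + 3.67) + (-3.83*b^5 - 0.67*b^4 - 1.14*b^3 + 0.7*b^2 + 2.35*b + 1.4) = -3.21*b^5 - 3.53*b^4 + 0.78*b^3 + 0.48*b^2 - 1.33*b + 5.07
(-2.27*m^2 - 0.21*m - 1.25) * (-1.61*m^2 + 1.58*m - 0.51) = 3.6547*m^4 - 3.2485*m^3 + 2.8384*m^2 - 1.8679*m + 0.6375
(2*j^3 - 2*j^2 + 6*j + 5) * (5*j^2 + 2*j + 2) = 10*j^5 - 6*j^4 + 30*j^3 + 33*j^2 + 22*j + 10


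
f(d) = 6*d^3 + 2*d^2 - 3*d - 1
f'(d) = 18*d^2 + 4*d - 3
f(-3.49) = -221.22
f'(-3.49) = 202.28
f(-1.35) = -8.07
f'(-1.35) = 24.40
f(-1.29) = -6.68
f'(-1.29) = 21.79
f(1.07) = 5.43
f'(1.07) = 21.89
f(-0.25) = -0.22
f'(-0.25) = -2.88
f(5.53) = 1058.25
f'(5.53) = 569.58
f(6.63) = 1815.63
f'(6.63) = 814.74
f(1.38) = 14.44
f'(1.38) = 36.80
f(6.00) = 1349.00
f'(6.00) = 669.00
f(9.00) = 4508.00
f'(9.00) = 1491.00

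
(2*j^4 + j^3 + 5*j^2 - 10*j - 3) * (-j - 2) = -2*j^5 - 5*j^4 - 7*j^3 + 23*j + 6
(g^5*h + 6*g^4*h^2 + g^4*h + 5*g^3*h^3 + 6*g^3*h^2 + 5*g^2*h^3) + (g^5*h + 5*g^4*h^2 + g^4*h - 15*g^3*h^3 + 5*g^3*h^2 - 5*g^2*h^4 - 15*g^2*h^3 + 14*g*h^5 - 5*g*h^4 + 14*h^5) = 2*g^5*h + 11*g^4*h^2 + 2*g^4*h - 10*g^3*h^3 + 11*g^3*h^2 - 5*g^2*h^4 - 10*g^2*h^3 + 14*g*h^5 - 5*g*h^4 + 14*h^5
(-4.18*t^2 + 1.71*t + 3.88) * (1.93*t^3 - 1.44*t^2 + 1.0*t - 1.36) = -8.0674*t^5 + 9.3195*t^4 + 0.846*t^3 + 1.8076*t^2 + 1.5544*t - 5.2768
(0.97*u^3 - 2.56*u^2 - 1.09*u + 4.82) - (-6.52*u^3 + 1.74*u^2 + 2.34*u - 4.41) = 7.49*u^3 - 4.3*u^2 - 3.43*u + 9.23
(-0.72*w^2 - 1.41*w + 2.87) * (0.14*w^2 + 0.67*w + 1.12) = -0.1008*w^4 - 0.6798*w^3 - 1.3493*w^2 + 0.3437*w + 3.2144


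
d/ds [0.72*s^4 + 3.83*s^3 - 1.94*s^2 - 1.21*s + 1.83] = 2.88*s^3 + 11.49*s^2 - 3.88*s - 1.21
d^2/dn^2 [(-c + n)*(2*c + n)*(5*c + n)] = 12*c + 6*n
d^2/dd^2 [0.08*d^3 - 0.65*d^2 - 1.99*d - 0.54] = 0.48*d - 1.3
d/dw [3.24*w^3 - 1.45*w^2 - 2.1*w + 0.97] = 9.72*w^2 - 2.9*w - 2.1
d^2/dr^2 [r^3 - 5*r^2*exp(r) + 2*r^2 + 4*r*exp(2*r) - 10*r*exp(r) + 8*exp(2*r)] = -5*r^2*exp(r) + 16*r*exp(2*r) - 30*r*exp(r) + 6*r + 48*exp(2*r) - 30*exp(r) + 4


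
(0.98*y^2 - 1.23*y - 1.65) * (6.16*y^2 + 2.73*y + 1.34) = 6.0368*y^4 - 4.9014*y^3 - 12.2087*y^2 - 6.1527*y - 2.211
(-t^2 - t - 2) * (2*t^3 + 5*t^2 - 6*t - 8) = -2*t^5 - 7*t^4 - 3*t^3 + 4*t^2 + 20*t + 16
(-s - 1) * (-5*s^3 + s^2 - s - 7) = 5*s^4 + 4*s^3 + 8*s + 7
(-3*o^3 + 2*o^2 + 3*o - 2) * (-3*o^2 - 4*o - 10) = 9*o^5 + 6*o^4 + 13*o^3 - 26*o^2 - 22*o + 20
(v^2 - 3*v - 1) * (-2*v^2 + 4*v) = -2*v^4 + 10*v^3 - 10*v^2 - 4*v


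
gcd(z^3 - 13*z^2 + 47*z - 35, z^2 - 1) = z - 1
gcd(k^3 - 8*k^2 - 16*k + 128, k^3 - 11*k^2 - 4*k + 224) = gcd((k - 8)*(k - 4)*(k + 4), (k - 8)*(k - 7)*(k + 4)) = k^2 - 4*k - 32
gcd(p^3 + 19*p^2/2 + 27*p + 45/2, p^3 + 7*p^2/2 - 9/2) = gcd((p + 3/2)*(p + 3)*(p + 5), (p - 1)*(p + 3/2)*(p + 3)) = p^2 + 9*p/2 + 9/2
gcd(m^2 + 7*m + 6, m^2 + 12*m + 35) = 1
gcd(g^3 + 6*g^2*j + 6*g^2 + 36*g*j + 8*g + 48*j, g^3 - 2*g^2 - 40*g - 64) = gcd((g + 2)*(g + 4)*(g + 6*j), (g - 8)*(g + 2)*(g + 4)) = g^2 + 6*g + 8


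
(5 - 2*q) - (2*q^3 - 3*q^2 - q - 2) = -2*q^3 + 3*q^2 - q + 7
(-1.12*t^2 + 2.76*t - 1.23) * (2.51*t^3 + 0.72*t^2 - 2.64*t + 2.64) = -2.8112*t^5 + 6.1212*t^4 + 1.8567*t^3 - 11.1288*t^2 + 10.5336*t - 3.2472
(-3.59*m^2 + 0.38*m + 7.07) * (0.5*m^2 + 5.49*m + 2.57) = -1.795*m^4 - 19.5191*m^3 - 3.6051*m^2 + 39.7909*m + 18.1699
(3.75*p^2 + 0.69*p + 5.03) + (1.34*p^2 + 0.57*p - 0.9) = 5.09*p^2 + 1.26*p + 4.13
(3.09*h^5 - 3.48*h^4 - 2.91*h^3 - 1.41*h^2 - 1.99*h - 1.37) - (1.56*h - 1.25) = 3.09*h^5 - 3.48*h^4 - 2.91*h^3 - 1.41*h^2 - 3.55*h - 0.12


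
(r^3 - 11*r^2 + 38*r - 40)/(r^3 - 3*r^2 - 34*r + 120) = (r - 2)/(r + 6)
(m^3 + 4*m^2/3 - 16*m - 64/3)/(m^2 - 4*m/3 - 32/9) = 3*(m^2 - 16)/(3*m - 8)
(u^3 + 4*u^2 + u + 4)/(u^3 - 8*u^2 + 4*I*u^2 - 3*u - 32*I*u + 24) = (u^2 + u*(4 - I) - 4*I)/(u^2 + u*(-8 + 3*I) - 24*I)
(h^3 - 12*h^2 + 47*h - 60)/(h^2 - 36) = (h^3 - 12*h^2 + 47*h - 60)/(h^2 - 36)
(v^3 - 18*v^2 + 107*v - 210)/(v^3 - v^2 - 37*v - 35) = (v^2 - 11*v + 30)/(v^2 + 6*v + 5)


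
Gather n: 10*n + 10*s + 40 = 10*n + 10*s + 40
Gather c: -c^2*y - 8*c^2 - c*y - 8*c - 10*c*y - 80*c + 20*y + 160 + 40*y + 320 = c^2*(-y - 8) + c*(-11*y - 88) + 60*y + 480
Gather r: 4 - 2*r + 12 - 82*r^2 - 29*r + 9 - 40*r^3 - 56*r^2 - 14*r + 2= -40*r^3 - 138*r^2 - 45*r + 27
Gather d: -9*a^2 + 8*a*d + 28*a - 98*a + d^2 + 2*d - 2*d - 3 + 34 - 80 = -9*a^2 + 8*a*d - 70*a + d^2 - 49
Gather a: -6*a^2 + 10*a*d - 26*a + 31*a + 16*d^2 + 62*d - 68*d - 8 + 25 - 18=-6*a^2 + a*(10*d + 5) + 16*d^2 - 6*d - 1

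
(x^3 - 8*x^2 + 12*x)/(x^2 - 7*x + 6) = x*(x - 2)/(x - 1)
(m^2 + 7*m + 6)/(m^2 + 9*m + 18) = (m + 1)/(m + 3)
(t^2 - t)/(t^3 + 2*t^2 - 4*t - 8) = t*(t - 1)/(t^3 + 2*t^2 - 4*t - 8)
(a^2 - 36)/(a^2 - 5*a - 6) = (a + 6)/(a + 1)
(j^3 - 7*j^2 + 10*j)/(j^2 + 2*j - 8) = j*(j - 5)/(j + 4)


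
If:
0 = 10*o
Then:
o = 0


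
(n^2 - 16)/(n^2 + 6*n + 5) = (n^2 - 16)/(n^2 + 6*n + 5)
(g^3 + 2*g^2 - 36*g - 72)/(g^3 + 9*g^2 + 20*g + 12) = (g - 6)/(g + 1)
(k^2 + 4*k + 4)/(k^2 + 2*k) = (k + 2)/k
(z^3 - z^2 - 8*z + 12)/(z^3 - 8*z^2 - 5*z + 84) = (z^2 - 4*z + 4)/(z^2 - 11*z + 28)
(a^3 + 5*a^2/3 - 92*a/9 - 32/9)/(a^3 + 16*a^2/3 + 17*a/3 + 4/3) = (a - 8/3)/(a + 1)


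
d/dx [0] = 0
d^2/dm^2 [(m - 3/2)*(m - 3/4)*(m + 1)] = 6*m - 5/2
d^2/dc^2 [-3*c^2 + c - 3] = -6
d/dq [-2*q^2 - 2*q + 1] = -4*q - 2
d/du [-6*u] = -6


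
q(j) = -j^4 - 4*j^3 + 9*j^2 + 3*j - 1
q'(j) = -4*j^3 - 12*j^2 + 18*j + 3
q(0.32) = 0.74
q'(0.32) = 7.40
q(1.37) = 6.19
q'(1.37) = -5.15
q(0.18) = -0.19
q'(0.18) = 5.83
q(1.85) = -1.69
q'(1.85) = -30.10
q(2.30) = -23.14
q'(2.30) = -67.75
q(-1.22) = 13.78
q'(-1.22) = -29.56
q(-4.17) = 130.66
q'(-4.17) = 9.32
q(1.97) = -5.80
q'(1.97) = -38.69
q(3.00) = -100.00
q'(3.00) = -159.00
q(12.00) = -26317.00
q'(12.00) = -8421.00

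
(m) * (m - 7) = m^2 - 7*m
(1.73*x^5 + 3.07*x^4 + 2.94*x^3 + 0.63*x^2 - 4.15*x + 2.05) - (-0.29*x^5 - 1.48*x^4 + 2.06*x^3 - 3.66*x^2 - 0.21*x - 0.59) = 2.02*x^5 + 4.55*x^4 + 0.88*x^3 + 4.29*x^2 - 3.94*x + 2.64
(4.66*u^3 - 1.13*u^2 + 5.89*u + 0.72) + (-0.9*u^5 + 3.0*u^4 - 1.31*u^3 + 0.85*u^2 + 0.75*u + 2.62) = -0.9*u^5 + 3.0*u^4 + 3.35*u^3 - 0.28*u^2 + 6.64*u + 3.34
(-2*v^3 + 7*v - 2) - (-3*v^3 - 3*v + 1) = v^3 + 10*v - 3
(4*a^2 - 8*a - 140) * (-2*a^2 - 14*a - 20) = -8*a^4 - 40*a^3 + 312*a^2 + 2120*a + 2800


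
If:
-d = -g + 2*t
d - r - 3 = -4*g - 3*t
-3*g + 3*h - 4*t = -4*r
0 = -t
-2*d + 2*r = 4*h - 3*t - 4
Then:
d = 27/46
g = 27/46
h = 31/46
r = -3/46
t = 0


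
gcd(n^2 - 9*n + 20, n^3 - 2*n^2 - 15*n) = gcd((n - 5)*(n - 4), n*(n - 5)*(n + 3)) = n - 5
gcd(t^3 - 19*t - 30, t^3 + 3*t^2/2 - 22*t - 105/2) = t^2 - 2*t - 15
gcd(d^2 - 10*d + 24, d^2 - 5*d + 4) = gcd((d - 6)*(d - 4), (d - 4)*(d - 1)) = d - 4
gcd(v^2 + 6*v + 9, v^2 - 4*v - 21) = v + 3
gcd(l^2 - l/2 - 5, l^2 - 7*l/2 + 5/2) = l - 5/2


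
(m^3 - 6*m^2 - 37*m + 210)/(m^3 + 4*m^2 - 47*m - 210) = (m - 5)/(m + 5)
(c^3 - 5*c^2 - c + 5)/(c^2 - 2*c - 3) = (c^2 - 6*c + 5)/(c - 3)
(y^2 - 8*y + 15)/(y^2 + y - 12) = (y - 5)/(y + 4)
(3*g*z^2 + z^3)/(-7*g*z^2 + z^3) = (3*g + z)/(-7*g + z)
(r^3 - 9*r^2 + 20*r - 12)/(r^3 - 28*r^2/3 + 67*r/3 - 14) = 3*(r - 2)/(3*r - 7)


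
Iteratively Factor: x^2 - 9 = (x - 3)*(x + 3)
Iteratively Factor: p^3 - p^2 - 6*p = (p + 2)*(p^2 - 3*p) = (p - 3)*(p + 2)*(p)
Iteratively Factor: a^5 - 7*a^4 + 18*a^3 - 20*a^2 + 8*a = (a - 2)*(a^4 - 5*a^3 + 8*a^2 - 4*a) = a*(a - 2)*(a^3 - 5*a^2 + 8*a - 4) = a*(a - 2)^2*(a^2 - 3*a + 2) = a*(a - 2)^2*(a - 1)*(a - 2)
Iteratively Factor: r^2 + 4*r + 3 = (r + 1)*(r + 3)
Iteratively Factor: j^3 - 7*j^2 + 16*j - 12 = (j - 2)*(j^2 - 5*j + 6) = (j - 2)^2*(j - 3)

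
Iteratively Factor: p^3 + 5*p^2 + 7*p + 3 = (p + 1)*(p^2 + 4*p + 3) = (p + 1)^2*(p + 3)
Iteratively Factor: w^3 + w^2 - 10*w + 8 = (w + 4)*(w^2 - 3*w + 2) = (w - 2)*(w + 4)*(w - 1)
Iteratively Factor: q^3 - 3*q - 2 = (q + 1)*(q^2 - q - 2) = (q + 1)^2*(q - 2)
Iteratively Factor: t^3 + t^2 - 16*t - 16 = (t + 1)*(t^2 - 16) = (t + 1)*(t + 4)*(t - 4)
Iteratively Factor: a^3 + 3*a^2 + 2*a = (a)*(a^2 + 3*a + 2) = a*(a + 1)*(a + 2)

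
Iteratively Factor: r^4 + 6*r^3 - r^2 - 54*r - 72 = (r + 3)*(r^3 + 3*r^2 - 10*r - 24) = (r + 2)*(r + 3)*(r^2 + r - 12) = (r + 2)*(r + 3)*(r + 4)*(r - 3)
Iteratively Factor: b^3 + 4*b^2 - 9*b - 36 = (b + 3)*(b^2 + b - 12) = (b + 3)*(b + 4)*(b - 3)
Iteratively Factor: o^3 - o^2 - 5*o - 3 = (o + 1)*(o^2 - 2*o - 3) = (o + 1)^2*(o - 3)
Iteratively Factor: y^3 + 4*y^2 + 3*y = (y)*(y^2 + 4*y + 3) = y*(y + 3)*(y + 1)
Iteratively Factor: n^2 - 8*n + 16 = (n - 4)*(n - 4)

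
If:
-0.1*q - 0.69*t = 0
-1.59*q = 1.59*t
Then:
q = 0.00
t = 0.00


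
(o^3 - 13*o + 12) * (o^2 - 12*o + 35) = o^5 - 12*o^4 + 22*o^3 + 168*o^2 - 599*o + 420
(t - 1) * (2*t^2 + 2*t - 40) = 2*t^3 - 42*t + 40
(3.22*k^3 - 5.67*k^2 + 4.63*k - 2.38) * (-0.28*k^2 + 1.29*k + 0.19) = -0.9016*k^5 + 5.7414*k^4 - 7.9989*k^3 + 5.5618*k^2 - 2.1905*k - 0.4522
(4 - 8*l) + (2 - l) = 6 - 9*l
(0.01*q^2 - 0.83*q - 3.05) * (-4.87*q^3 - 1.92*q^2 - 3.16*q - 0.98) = -0.0487*q^5 + 4.0229*q^4 + 16.4155*q^3 + 8.469*q^2 + 10.4514*q + 2.989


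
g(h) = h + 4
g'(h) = 1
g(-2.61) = 1.39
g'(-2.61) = 1.00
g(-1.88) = 2.12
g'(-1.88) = 1.00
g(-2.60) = 1.40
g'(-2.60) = 1.00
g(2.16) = 6.16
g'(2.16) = 1.00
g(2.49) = 6.49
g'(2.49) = 1.00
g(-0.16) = 3.84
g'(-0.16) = 1.00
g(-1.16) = 2.84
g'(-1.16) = 1.00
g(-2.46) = 1.54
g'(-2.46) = 1.00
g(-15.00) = -11.00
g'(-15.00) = 1.00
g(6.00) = 10.00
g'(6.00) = 1.00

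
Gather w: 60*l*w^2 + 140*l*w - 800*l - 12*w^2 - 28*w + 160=-800*l + w^2*(60*l - 12) + w*(140*l - 28) + 160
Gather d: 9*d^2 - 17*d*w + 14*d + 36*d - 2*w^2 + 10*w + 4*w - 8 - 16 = 9*d^2 + d*(50 - 17*w) - 2*w^2 + 14*w - 24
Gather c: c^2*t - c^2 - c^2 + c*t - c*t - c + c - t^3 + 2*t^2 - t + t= c^2*(t - 2) - t^3 + 2*t^2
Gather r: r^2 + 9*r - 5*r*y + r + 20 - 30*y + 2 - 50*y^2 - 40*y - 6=r^2 + r*(10 - 5*y) - 50*y^2 - 70*y + 16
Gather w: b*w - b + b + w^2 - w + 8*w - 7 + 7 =w^2 + w*(b + 7)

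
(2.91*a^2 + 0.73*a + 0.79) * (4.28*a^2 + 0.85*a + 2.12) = 12.4548*a^4 + 5.5979*a^3 + 10.1709*a^2 + 2.2191*a + 1.6748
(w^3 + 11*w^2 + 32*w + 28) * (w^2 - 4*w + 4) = w^5 + 7*w^4 - 8*w^3 - 56*w^2 + 16*w + 112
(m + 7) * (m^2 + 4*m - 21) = m^3 + 11*m^2 + 7*m - 147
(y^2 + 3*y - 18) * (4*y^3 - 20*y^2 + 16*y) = 4*y^5 - 8*y^4 - 116*y^3 + 408*y^2 - 288*y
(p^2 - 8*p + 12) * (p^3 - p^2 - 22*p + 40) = p^5 - 9*p^4 - 2*p^3 + 204*p^2 - 584*p + 480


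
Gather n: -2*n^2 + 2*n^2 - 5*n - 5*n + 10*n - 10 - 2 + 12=0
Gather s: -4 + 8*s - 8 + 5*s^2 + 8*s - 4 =5*s^2 + 16*s - 16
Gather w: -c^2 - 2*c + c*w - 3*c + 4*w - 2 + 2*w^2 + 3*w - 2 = -c^2 - 5*c + 2*w^2 + w*(c + 7) - 4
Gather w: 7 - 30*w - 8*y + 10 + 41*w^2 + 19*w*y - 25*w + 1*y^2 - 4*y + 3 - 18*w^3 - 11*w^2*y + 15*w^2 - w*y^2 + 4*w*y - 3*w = -18*w^3 + w^2*(56 - 11*y) + w*(-y^2 + 23*y - 58) + y^2 - 12*y + 20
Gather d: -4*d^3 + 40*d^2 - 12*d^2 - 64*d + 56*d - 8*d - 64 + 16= -4*d^3 + 28*d^2 - 16*d - 48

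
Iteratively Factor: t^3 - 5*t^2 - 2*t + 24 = (t + 2)*(t^2 - 7*t + 12) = (t - 4)*(t + 2)*(t - 3)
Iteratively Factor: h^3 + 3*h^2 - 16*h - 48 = (h + 4)*(h^2 - h - 12) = (h + 3)*(h + 4)*(h - 4)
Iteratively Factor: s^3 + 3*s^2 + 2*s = (s)*(s^2 + 3*s + 2) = s*(s + 1)*(s + 2)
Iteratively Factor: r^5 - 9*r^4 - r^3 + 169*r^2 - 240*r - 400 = (r - 4)*(r^4 - 5*r^3 - 21*r^2 + 85*r + 100) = (r - 5)*(r - 4)*(r^3 - 21*r - 20) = (r - 5)^2*(r - 4)*(r^2 + 5*r + 4) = (r - 5)^2*(r - 4)*(r + 4)*(r + 1)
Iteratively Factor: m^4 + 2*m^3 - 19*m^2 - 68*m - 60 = (m + 2)*(m^3 - 19*m - 30) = (m + 2)^2*(m^2 - 2*m - 15) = (m + 2)^2*(m + 3)*(m - 5)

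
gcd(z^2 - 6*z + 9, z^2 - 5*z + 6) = z - 3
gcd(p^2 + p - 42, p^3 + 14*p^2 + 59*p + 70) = p + 7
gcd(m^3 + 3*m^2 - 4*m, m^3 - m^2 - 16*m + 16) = m^2 + 3*m - 4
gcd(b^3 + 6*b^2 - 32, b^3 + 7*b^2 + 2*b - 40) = b^2 + 2*b - 8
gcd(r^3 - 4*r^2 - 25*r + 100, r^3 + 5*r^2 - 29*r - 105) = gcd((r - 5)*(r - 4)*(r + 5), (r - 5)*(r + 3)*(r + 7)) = r - 5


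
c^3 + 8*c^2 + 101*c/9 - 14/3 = (c - 1/3)*(c + 7/3)*(c + 6)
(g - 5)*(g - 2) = g^2 - 7*g + 10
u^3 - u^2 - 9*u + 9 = (u - 3)*(u - 1)*(u + 3)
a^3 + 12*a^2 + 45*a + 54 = (a + 3)^2*(a + 6)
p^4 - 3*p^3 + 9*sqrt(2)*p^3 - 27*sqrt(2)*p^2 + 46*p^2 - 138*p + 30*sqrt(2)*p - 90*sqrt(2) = (p - 3)*(p + sqrt(2))*(p + 3*sqrt(2))*(p + 5*sqrt(2))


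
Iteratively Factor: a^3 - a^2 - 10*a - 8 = (a + 1)*(a^2 - 2*a - 8) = (a - 4)*(a + 1)*(a + 2)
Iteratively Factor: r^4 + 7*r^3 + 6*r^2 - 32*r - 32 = (r + 4)*(r^3 + 3*r^2 - 6*r - 8) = (r - 2)*(r + 4)*(r^2 + 5*r + 4) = (r - 2)*(r + 1)*(r + 4)*(r + 4)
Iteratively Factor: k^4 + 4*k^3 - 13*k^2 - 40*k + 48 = (k - 3)*(k^3 + 7*k^2 + 8*k - 16) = (k - 3)*(k - 1)*(k^2 + 8*k + 16) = (k - 3)*(k - 1)*(k + 4)*(k + 4)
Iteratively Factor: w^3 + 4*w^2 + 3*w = (w)*(w^2 + 4*w + 3) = w*(w + 3)*(w + 1)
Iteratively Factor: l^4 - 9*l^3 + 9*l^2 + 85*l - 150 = (l + 3)*(l^3 - 12*l^2 + 45*l - 50) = (l - 5)*(l + 3)*(l^2 - 7*l + 10) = (l - 5)^2*(l + 3)*(l - 2)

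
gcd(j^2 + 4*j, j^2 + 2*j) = j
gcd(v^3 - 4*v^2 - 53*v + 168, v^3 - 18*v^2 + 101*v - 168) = v^2 - 11*v + 24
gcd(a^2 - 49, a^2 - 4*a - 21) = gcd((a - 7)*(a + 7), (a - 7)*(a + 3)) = a - 7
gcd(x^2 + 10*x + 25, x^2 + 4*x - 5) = x + 5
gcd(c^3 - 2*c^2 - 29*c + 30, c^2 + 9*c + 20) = c + 5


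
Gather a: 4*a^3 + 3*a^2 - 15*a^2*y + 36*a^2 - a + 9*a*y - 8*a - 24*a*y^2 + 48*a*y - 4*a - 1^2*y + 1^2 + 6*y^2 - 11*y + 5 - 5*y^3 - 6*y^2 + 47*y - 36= 4*a^3 + a^2*(39 - 15*y) + a*(-24*y^2 + 57*y - 13) - 5*y^3 + 35*y - 30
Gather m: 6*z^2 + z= 6*z^2 + z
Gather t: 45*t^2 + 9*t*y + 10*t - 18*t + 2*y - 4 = 45*t^2 + t*(9*y - 8) + 2*y - 4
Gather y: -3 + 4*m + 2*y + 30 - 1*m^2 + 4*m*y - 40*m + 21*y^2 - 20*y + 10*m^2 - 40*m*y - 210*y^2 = 9*m^2 - 36*m - 189*y^2 + y*(-36*m - 18) + 27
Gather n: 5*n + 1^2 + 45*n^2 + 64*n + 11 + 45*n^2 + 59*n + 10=90*n^2 + 128*n + 22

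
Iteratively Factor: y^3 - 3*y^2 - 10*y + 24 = (y + 3)*(y^2 - 6*y + 8) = (y - 4)*(y + 3)*(y - 2)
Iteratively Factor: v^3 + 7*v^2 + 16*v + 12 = (v + 3)*(v^2 + 4*v + 4) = (v + 2)*(v + 3)*(v + 2)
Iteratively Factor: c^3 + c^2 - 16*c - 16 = (c - 4)*(c^2 + 5*c + 4) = (c - 4)*(c + 4)*(c + 1)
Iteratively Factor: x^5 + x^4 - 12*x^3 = (x)*(x^4 + x^3 - 12*x^2) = x^2*(x^3 + x^2 - 12*x) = x^3*(x^2 + x - 12) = x^3*(x + 4)*(x - 3)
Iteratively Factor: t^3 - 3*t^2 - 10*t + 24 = (t + 3)*(t^2 - 6*t + 8) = (t - 2)*(t + 3)*(t - 4)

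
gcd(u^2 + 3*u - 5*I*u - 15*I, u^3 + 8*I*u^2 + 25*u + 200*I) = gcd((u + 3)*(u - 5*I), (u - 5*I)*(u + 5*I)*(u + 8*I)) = u - 5*I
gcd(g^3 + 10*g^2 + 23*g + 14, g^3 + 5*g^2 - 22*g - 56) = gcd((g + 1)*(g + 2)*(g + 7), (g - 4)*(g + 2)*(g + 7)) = g^2 + 9*g + 14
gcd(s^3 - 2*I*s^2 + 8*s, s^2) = s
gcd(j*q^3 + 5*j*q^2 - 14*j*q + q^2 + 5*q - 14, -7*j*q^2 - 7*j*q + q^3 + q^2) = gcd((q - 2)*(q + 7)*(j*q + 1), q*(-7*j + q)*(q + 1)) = 1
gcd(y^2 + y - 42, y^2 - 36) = y - 6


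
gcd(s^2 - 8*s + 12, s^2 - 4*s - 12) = s - 6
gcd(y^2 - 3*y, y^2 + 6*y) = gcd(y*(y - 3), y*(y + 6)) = y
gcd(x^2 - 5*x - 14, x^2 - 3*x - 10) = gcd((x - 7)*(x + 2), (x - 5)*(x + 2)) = x + 2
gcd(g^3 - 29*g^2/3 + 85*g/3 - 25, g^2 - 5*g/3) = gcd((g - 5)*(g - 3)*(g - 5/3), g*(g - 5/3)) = g - 5/3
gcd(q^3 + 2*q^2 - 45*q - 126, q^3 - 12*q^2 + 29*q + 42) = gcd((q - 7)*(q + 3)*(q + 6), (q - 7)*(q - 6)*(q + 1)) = q - 7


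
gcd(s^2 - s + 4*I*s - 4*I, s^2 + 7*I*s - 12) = s + 4*I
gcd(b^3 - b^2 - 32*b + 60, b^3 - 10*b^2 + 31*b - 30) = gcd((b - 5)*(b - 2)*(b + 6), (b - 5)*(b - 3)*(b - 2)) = b^2 - 7*b + 10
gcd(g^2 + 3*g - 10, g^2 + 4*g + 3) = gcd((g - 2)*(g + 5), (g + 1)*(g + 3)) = 1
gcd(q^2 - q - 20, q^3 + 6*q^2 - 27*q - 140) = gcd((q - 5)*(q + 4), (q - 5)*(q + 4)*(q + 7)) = q^2 - q - 20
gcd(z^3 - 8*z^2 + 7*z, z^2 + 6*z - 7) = z - 1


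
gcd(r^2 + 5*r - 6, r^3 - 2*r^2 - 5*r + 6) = r - 1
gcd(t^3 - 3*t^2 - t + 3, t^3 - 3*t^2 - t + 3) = t^3 - 3*t^2 - t + 3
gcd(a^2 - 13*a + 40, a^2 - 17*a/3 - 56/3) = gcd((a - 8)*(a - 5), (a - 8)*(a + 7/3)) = a - 8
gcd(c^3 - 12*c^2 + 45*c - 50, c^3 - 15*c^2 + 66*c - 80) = c^2 - 7*c + 10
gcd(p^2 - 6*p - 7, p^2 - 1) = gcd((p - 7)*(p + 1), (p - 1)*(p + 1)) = p + 1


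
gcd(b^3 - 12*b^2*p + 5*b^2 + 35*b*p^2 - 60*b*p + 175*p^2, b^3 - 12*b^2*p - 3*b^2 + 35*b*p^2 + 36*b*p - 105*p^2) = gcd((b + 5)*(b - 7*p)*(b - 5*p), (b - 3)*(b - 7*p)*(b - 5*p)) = b^2 - 12*b*p + 35*p^2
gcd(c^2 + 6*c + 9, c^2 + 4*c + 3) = c + 3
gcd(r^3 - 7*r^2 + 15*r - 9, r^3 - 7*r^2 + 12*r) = r - 3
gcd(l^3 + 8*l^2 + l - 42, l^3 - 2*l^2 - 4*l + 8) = l - 2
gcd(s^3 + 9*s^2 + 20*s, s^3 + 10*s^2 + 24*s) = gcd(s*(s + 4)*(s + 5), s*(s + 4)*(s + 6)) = s^2 + 4*s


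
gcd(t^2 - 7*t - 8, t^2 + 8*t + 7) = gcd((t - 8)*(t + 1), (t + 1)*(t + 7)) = t + 1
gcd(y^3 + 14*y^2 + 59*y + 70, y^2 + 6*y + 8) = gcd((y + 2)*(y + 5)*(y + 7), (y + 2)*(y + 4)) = y + 2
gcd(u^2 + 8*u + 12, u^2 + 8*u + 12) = u^2 + 8*u + 12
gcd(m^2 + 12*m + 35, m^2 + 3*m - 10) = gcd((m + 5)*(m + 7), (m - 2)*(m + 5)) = m + 5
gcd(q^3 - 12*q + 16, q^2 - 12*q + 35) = 1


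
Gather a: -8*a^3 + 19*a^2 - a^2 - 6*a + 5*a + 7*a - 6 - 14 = -8*a^3 + 18*a^2 + 6*a - 20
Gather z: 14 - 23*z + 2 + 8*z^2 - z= 8*z^2 - 24*z + 16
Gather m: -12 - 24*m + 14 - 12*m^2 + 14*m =-12*m^2 - 10*m + 2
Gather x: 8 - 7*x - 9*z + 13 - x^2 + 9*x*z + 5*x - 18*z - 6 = -x^2 + x*(9*z - 2) - 27*z + 15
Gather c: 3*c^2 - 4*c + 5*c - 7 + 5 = 3*c^2 + c - 2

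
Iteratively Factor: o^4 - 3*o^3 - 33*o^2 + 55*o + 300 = (o - 5)*(o^3 + 2*o^2 - 23*o - 60) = (o - 5)*(o + 4)*(o^2 - 2*o - 15) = (o - 5)*(o + 3)*(o + 4)*(o - 5)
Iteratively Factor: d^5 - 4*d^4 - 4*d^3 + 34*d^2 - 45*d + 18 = (d - 3)*(d^4 - d^3 - 7*d^2 + 13*d - 6) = (d - 3)*(d + 3)*(d^3 - 4*d^2 + 5*d - 2) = (d - 3)*(d - 1)*(d + 3)*(d^2 - 3*d + 2) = (d - 3)*(d - 2)*(d - 1)*(d + 3)*(d - 1)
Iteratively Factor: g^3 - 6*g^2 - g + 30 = (g - 5)*(g^2 - g - 6) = (g - 5)*(g + 2)*(g - 3)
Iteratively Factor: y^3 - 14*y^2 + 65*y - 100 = (y - 5)*(y^2 - 9*y + 20) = (y - 5)*(y - 4)*(y - 5)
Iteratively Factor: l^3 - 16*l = (l - 4)*(l^2 + 4*l) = l*(l - 4)*(l + 4)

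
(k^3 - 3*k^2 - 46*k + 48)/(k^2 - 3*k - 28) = (-k^3 + 3*k^2 + 46*k - 48)/(-k^2 + 3*k + 28)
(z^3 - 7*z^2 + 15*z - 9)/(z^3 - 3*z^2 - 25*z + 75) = (z^2 - 4*z + 3)/(z^2 - 25)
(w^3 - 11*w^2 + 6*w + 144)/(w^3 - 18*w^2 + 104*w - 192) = (w + 3)/(w - 4)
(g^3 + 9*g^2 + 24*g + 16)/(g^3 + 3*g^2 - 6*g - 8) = (g + 4)/(g - 2)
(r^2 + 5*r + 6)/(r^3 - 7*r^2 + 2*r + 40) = (r + 3)/(r^2 - 9*r + 20)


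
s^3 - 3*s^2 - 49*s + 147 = (s - 7)*(s - 3)*(s + 7)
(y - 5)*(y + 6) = y^2 + y - 30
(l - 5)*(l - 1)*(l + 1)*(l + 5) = l^4 - 26*l^2 + 25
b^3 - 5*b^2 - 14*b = b*(b - 7)*(b + 2)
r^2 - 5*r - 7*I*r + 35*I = (r - 5)*(r - 7*I)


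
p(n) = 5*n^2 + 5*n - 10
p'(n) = 10*n + 5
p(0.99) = -0.15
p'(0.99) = 14.90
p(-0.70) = -11.05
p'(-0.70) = -2.00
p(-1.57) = -5.53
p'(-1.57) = -10.70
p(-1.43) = -6.93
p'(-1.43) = -9.30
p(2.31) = 28.23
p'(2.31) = 28.10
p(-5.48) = 112.75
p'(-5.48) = -49.80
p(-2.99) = 19.75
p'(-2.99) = -24.90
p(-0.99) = -10.05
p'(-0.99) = -4.90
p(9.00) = 440.00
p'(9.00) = 95.00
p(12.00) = 770.00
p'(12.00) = 125.00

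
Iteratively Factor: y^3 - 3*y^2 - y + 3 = (y + 1)*(y^2 - 4*y + 3) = (y - 3)*(y + 1)*(y - 1)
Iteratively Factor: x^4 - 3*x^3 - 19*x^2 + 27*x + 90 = (x - 5)*(x^3 + 2*x^2 - 9*x - 18) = (x - 5)*(x - 3)*(x^2 + 5*x + 6) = (x - 5)*(x - 3)*(x + 3)*(x + 2)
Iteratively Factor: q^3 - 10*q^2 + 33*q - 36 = (q - 3)*(q^2 - 7*q + 12) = (q - 3)^2*(q - 4)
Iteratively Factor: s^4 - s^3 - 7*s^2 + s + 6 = (s - 3)*(s^3 + 2*s^2 - s - 2) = (s - 3)*(s - 1)*(s^2 + 3*s + 2) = (s - 3)*(s - 1)*(s + 1)*(s + 2)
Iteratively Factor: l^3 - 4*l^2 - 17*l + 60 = (l - 3)*(l^2 - l - 20) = (l - 5)*(l - 3)*(l + 4)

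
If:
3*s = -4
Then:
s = -4/3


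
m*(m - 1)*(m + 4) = m^3 + 3*m^2 - 4*m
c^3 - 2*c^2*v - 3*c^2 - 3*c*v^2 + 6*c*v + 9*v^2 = (c - 3)*(c - 3*v)*(c + v)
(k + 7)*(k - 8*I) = k^2 + 7*k - 8*I*k - 56*I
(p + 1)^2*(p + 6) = p^3 + 8*p^2 + 13*p + 6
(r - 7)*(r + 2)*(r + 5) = r^3 - 39*r - 70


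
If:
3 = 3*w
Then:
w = 1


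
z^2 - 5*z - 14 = (z - 7)*(z + 2)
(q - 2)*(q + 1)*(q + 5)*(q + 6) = q^4 + 10*q^3 + 17*q^2 - 52*q - 60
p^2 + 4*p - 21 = (p - 3)*(p + 7)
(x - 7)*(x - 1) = x^2 - 8*x + 7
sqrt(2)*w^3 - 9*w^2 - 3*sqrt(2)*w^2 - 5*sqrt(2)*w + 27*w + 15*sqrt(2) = (w - 3)*(w - 5*sqrt(2))*(sqrt(2)*w + 1)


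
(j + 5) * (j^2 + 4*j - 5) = j^3 + 9*j^2 + 15*j - 25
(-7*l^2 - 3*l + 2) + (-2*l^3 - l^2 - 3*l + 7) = -2*l^3 - 8*l^2 - 6*l + 9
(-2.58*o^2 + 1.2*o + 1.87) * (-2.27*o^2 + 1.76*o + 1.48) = 5.8566*o^4 - 7.2648*o^3 - 5.9513*o^2 + 5.0672*o + 2.7676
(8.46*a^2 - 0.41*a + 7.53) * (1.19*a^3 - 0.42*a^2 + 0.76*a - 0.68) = 10.0674*a^5 - 4.0411*a^4 + 15.5625*a^3 - 9.227*a^2 + 6.0016*a - 5.1204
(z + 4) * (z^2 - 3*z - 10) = z^3 + z^2 - 22*z - 40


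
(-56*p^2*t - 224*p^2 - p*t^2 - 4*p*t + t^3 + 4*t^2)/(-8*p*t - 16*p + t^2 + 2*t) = (7*p*t + 28*p + t^2 + 4*t)/(t + 2)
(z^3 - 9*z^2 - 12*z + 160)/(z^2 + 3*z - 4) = (z^2 - 13*z + 40)/(z - 1)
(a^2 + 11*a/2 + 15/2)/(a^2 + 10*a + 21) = (a + 5/2)/(a + 7)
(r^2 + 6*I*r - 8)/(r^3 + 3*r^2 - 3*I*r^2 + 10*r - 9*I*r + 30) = (r + 4*I)/(r^2 + r*(3 - 5*I) - 15*I)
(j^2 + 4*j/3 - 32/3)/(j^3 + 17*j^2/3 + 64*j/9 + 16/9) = 3*(3*j - 8)/(9*j^2 + 15*j + 4)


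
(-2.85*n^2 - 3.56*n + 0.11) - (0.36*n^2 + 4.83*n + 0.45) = -3.21*n^2 - 8.39*n - 0.34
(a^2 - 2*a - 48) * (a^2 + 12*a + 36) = a^4 + 10*a^3 - 36*a^2 - 648*a - 1728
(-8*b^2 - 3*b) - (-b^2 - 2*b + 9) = -7*b^2 - b - 9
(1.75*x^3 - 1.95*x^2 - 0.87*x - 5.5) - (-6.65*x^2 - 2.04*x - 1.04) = 1.75*x^3 + 4.7*x^2 + 1.17*x - 4.46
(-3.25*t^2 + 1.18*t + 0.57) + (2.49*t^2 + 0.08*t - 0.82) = -0.76*t^2 + 1.26*t - 0.25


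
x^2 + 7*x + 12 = (x + 3)*(x + 4)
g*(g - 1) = g^2 - g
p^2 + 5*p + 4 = (p + 1)*(p + 4)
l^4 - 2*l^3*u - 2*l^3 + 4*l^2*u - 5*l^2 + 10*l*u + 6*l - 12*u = (l - 3)*(l - 1)*(l + 2)*(l - 2*u)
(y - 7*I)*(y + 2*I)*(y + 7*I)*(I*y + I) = I*y^4 - 2*y^3 + I*y^3 - 2*y^2 + 49*I*y^2 - 98*y + 49*I*y - 98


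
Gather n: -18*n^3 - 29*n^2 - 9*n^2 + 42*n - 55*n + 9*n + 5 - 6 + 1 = -18*n^3 - 38*n^2 - 4*n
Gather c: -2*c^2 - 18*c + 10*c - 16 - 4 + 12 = -2*c^2 - 8*c - 8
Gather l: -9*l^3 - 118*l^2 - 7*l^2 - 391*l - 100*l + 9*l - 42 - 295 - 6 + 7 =-9*l^3 - 125*l^2 - 482*l - 336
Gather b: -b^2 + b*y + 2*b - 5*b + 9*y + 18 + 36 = -b^2 + b*(y - 3) + 9*y + 54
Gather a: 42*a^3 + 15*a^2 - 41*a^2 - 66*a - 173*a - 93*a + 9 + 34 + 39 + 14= 42*a^3 - 26*a^2 - 332*a + 96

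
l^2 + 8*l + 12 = (l + 2)*(l + 6)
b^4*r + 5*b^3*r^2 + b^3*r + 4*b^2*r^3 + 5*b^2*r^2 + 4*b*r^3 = b*(b + r)*(b + 4*r)*(b*r + r)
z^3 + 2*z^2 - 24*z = z*(z - 4)*(z + 6)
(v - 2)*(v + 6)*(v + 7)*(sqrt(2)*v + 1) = sqrt(2)*v^4 + v^3 + 11*sqrt(2)*v^3 + 11*v^2 + 16*sqrt(2)*v^2 - 84*sqrt(2)*v + 16*v - 84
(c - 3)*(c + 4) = c^2 + c - 12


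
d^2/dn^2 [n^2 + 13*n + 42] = 2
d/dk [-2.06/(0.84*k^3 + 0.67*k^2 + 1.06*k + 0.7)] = (5.1912*k^2 + 2.7604*k + 2.1836)/(0.84*k^3 + 0.67*k^2 + 1.06*k + 0.7)^2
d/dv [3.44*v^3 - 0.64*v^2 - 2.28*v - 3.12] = 10.32*v^2 - 1.28*v - 2.28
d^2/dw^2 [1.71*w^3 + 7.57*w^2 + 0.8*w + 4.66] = 10.26*w + 15.14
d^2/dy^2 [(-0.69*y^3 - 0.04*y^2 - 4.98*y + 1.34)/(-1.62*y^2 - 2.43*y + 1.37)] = (-1.77635683940025e-15*y^5 - 7.105427357601e-15*y^4 + 37.03563*y^3 - 34.349994*y^2 + 42.435774*y + 11.534864)/(4.251528*y^6 + 19.131876*y^5 + 17.91153*y^4 - 18.009945*y^3 - 15.147405*y^2 + 13.682601*y - 2.571353)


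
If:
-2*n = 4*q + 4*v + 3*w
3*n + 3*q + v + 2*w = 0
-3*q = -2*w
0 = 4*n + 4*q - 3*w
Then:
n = 0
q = 0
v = 0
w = 0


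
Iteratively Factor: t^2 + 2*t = (t + 2)*(t)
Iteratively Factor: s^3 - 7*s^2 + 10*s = (s - 2)*(s^2 - 5*s) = s*(s - 2)*(s - 5)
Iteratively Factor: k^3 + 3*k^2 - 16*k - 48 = (k + 4)*(k^2 - k - 12) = (k - 4)*(k + 4)*(k + 3)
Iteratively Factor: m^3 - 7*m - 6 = (m + 1)*(m^2 - m - 6) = (m - 3)*(m + 1)*(m + 2)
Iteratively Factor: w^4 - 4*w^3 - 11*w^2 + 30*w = (w - 5)*(w^3 + w^2 - 6*w) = (w - 5)*(w - 2)*(w^2 + 3*w) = w*(w - 5)*(w - 2)*(w + 3)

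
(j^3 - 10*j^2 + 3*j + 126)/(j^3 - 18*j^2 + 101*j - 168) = (j^2 - 3*j - 18)/(j^2 - 11*j + 24)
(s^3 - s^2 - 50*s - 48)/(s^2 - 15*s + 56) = (s^2 + 7*s + 6)/(s - 7)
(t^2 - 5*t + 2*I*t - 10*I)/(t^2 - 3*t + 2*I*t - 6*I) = (t - 5)/(t - 3)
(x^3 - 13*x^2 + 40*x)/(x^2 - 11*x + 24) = x*(x - 5)/(x - 3)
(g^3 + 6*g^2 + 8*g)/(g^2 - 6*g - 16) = g*(g + 4)/(g - 8)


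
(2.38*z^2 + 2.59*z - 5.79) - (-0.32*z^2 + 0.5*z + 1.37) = 2.7*z^2 + 2.09*z - 7.16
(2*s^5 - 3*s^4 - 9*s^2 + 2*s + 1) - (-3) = 2*s^5 - 3*s^4 - 9*s^2 + 2*s + 4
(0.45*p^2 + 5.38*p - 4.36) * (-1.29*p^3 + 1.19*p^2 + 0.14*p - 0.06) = -0.5805*p^5 - 6.4047*p^4 + 12.0896*p^3 - 4.4622*p^2 - 0.9332*p + 0.2616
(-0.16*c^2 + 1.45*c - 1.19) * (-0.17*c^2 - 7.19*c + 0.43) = 0.0272*c^4 + 0.9039*c^3 - 10.292*c^2 + 9.1796*c - 0.5117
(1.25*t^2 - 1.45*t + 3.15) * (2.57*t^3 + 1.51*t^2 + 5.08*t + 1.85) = 3.2125*t^5 - 1.839*t^4 + 12.256*t^3 - 0.297*t^2 + 13.3195*t + 5.8275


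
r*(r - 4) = r^2 - 4*r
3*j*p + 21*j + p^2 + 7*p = (3*j + p)*(p + 7)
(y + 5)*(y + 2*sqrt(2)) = y^2 + 2*sqrt(2)*y + 5*y + 10*sqrt(2)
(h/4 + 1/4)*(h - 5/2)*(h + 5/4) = h^3/4 - h^2/16 - 35*h/32 - 25/32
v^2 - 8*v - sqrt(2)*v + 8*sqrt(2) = (v - 8)*(v - sqrt(2))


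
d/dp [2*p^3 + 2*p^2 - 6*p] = 6*p^2 + 4*p - 6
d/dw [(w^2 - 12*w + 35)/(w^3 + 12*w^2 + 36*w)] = (-w^3 + 30*w^2 - 105*w - 210)/(w^2*(w^3 + 18*w^2 + 108*w + 216))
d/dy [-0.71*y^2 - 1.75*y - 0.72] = -1.42*y - 1.75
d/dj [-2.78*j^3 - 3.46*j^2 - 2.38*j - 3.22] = -8.34*j^2 - 6.92*j - 2.38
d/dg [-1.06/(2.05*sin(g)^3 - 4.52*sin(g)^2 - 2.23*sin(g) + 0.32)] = (6.519*sin(g)^2 - 9.5824*sin(g) - 2.3638)*cos(g)/(2.05*sin(g)^3 - 4.52*sin(g)^2 - 2.23*sin(g) + 0.32)^2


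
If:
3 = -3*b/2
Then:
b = -2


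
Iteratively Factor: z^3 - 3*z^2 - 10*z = (z)*(z^2 - 3*z - 10) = z*(z - 5)*(z + 2)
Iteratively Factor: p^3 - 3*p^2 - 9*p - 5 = (p - 5)*(p^2 + 2*p + 1) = (p - 5)*(p + 1)*(p + 1)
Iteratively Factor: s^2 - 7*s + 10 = (s - 5)*(s - 2)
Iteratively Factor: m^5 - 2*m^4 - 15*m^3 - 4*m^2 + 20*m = (m + 2)*(m^4 - 4*m^3 - 7*m^2 + 10*m) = (m + 2)^2*(m^3 - 6*m^2 + 5*m) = (m - 5)*(m + 2)^2*(m^2 - m) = (m - 5)*(m - 1)*(m + 2)^2*(m)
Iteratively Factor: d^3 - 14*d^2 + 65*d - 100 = (d - 5)*(d^2 - 9*d + 20) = (d - 5)^2*(d - 4)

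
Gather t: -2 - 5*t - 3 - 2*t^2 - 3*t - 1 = -2*t^2 - 8*t - 6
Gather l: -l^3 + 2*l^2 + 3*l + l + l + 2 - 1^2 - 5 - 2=-l^3 + 2*l^2 + 5*l - 6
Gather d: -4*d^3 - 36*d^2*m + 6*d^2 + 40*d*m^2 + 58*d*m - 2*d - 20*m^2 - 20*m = -4*d^3 + d^2*(6 - 36*m) + d*(40*m^2 + 58*m - 2) - 20*m^2 - 20*m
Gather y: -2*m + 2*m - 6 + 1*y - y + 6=0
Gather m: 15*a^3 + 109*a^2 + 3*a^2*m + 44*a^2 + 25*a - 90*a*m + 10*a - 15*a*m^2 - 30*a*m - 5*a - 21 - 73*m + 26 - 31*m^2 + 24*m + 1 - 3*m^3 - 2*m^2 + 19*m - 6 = 15*a^3 + 153*a^2 + 30*a - 3*m^3 + m^2*(-15*a - 33) + m*(3*a^2 - 120*a - 30)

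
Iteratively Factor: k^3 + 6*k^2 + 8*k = (k + 2)*(k^2 + 4*k) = (k + 2)*(k + 4)*(k)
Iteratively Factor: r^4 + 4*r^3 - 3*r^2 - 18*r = (r + 3)*(r^3 + r^2 - 6*r) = (r + 3)^2*(r^2 - 2*r) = (r - 2)*(r + 3)^2*(r)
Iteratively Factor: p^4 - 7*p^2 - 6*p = (p)*(p^3 - 7*p - 6) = p*(p + 1)*(p^2 - p - 6) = p*(p - 3)*(p + 1)*(p + 2)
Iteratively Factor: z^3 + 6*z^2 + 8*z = (z + 4)*(z^2 + 2*z) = (z + 2)*(z + 4)*(z)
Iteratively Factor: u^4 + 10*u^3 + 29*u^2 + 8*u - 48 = (u - 1)*(u^3 + 11*u^2 + 40*u + 48) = (u - 1)*(u + 3)*(u^2 + 8*u + 16) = (u - 1)*(u + 3)*(u + 4)*(u + 4)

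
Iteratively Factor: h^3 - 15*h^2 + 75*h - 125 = (h - 5)*(h^2 - 10*h + 25) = (h - 5)^2*(h - 5)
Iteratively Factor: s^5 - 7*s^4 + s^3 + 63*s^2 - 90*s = (s - 3)*(s^4 - 4*s^3 - 11*s^2 + 30*s) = (s - 3)*(s + 3)*(s^3 - 7*s^2 + 10*s) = (s - 5)*(s - 3)*(s + 3)*(s^2 - 2*s) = (s - 5)*(s - 3)*(s - 2)*(s + 3)*(s)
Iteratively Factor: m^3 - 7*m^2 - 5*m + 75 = (m - 5)*(m^2 - 2*m - 15) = (m - 5)^2*(m + 3)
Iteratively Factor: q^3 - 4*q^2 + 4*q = (q)*(q^2 - 4*q + 4) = q*(q - 2)*(q - 2)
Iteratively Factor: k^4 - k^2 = (k + 1)*(k^3 - k^2) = k*(k + 1)*(k^2 - k) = k^2*(k + 1)*(k - 1)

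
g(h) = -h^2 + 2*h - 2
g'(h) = 2 - 2*h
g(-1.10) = -5.41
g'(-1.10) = 4.20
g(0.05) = -1.90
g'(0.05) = 1.90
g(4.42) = -12.70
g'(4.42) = -6.84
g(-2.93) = -16.44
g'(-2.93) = 7.86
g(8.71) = -60.44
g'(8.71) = -15.42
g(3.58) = -7.66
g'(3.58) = -5.16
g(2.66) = -3.76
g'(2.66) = -3.32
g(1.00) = -1.00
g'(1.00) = 0.00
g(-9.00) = -101.00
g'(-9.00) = 20.00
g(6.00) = -26.00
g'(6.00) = -10.00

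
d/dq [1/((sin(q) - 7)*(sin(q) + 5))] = 2*(1 - sin(q))*cos(q)/((sin(q) - 7)^2*(sin(q) + 5)^2)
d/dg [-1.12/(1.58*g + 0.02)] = 1.7696/(1.58*g + 0.02)^2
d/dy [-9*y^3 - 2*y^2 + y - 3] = -27*y^2 - 4*y + 1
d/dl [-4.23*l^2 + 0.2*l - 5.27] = 0.2 - 8.46*l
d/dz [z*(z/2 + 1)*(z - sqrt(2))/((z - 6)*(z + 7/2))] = (2*z^4 - 10*z^3 - 136*z^2 + 9*sqrt(2)*z^2 - 168*z + 84*sqrt(2)*z + 84*sqrt(2))/(4*z^4 - 20*z^3 - 143*z^2 + 420*z + 1764)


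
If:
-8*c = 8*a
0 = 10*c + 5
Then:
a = 1/2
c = -1/2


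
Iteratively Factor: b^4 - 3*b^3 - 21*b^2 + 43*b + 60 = (b - 5)*(b^3 + 2*b^2 - 11*b - 12) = (b - 5)*(b + 1)*(b^2 + b - 12) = (b - 5)*(b - 3)*(b + 1)*(b + 4)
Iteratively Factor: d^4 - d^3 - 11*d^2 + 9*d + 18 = (d - 3)*(d^3 + 2*d^2 - 5*d - 6) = (d - 3)*(d + 3)*(d^2 - d - 2) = (d - 3)*(d - 2)*(d + 3)*(d + 1)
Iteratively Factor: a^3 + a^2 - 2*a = (a)*(a^2 + a - 2) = a*(a - 1)*(a + 2)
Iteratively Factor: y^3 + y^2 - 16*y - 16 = (y + 4)*(y^2 - 3*y - 4) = (y + 1)*(y + 4)*(y - 4)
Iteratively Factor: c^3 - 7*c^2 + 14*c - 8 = (c - 1)*(c^2 - 6*c + 8) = (c - 2)*(c - 1)*(c - 4)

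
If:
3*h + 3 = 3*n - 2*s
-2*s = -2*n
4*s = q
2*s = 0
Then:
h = -1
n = 0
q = 0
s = 0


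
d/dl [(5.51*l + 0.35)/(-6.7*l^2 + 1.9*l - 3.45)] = (36.917*l^2 + 4.69*l - 19.6745)/(44.89*l^4 - 25.46*l^3 + 49.84*l^2 - 13.11*l + 11.9025)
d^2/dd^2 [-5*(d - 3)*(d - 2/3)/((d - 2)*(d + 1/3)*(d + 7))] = 10*(-27*d^6 + 297*d^5 + 261*d^4 - 925*d^3 - 1854*d^2 + 17292*d - 15844)/(27*d^9 + 432*d^8 + 1305*d^7 - 6938*d^6 - 20127*d^5 + 64284*d^4 + 839*d^3 - 48090*d^2 - 21756*d - 2744)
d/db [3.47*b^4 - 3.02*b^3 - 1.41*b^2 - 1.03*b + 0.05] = 13.88*b^3 - 9.06*b^2 - 2.82*b - 1.03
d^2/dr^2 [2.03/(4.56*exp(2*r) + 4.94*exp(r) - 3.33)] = (2.03*(9.12*exp(r) + 4.94)*(18.24*exp(r) + 9.88)*exp(r) - (37.0272*exp(r) + 10.0282)*(4.56*exp(2*r) + 4.94*exp(r) - 3.33))*exp(r)/(4.56*exp(2*r) + 4.94*exp(r) - 3.33)^3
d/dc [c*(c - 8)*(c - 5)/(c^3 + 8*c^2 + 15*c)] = (21*c^2 - 50*c - 515)/(c^4 + 16*c^3 + 94*c^2 + 240*c + 225)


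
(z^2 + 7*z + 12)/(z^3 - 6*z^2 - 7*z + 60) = (z + 4)/(z^2 - 9*z + 20)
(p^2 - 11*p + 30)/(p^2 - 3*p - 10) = (p - 6)/(p + 2)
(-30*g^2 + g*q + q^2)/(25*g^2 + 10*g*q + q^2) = (-30*g^2 + g*q + q^2)/(25*g^2 + 10*g*q + q^2)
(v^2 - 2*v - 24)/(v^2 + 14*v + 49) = (v^2 - 2*v - 24)/(v^2 + 14*v + 49)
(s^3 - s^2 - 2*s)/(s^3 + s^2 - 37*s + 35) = s*(s^2 - s - 2)/(s^3 + s^2 - 37*s + 35)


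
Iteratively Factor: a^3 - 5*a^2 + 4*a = (a - 4)*(a^2 - a) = (a - 4)*(a - 1)*(a)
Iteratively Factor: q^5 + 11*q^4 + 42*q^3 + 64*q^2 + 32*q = (q + 4)*(q^4 + 7*q^3 + 14*q^2 + 8*q) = (q + 4)^2*(q^3 + 3*q^2 + 2*q) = (q + 2)*(q + 4)^2*(q^2 + q) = q*(q + 2)*(q + 4)^2*(q + 1)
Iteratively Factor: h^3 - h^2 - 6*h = (h + 2)*(h^2 - 3*h) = h*(h + 2)*(h - 3)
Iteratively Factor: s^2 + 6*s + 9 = (s + 3)*(s + 3)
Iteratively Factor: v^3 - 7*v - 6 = (v - 3)*(v^2 + 3*v + 2) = (v - 3)*(v + 2)*(v + 1)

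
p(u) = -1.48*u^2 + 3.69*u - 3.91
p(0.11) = -3.52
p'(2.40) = -3.41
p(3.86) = -11.72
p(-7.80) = -122.74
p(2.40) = -3.58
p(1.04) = -1.67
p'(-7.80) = 26.78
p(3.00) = -6.16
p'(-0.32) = 4.64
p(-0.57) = -6.49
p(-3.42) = -33.84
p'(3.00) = -5.19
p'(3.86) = -7.74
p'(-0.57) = 5.38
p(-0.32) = -5.24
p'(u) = 3.69 - 2.96*u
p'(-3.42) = 13.81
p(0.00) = -3.91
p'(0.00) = 3.69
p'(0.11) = 3.36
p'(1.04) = 0.61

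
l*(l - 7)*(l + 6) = l^3 - l^2 - 42*l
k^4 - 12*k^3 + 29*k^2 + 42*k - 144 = (k - 8)*(k - 3)^2*(k + 2)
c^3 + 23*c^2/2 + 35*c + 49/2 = (c + 1)*(c + 7/2)*(c + 7)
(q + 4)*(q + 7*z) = q^2 + 7*q*z + 4*q + 28*z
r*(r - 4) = r^2 - 4*r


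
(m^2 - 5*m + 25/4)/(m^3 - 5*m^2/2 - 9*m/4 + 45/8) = 2*(2*m - 5)/(4*m^2 - 9)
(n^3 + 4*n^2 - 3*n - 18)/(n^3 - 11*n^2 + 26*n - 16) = (n^2 + 6*n + 9)/(n^2 - 9*n + 8)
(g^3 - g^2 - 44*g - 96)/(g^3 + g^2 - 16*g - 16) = (g^2 - 5*g - 24)/(g^2 - 3*g - 4)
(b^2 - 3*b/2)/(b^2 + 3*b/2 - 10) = b*(2*b - 3)/(2*b^2 + 3*b - 20)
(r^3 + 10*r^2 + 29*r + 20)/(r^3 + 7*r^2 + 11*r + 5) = (r + 4)/(r + 1)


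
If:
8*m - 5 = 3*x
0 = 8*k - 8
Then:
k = 1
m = 3*x/8 + 5/8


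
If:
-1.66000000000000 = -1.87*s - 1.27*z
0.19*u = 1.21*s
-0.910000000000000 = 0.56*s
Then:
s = -1.62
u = -10.35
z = 3.70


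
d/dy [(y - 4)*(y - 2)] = 2*y - 6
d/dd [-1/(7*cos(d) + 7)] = -sin(d)/(7*(cos(d) + 1)^2)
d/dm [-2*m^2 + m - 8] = 1 - 4*m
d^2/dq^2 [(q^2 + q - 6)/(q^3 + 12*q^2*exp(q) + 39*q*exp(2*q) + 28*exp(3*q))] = 2*(-3*((2*q + 1)*(4*q^2*exp(q) + q^2 + 26*q*exp(2*q) + 8*q*exp(q) + 28*exp(3*q) + 13*exp(2*q)) + (q^2 + q - 6)*(2*q^2*exp(q) + 26*q*exp(2*q) + 8*q*exp(q) + q + 42*exp(3*q) + 26*exp(2*q) + 4*exp(q)))*(q^3 + 12*q^2*exp(q) + 39*q*exp(2*q) + 28*exp(3*q)) + 9*(q^2 + q - 6)*(4*q^2*exp(q) + q^2 + 26*q*exp(2*q) + 8*q*exp(q) + 28*exp(3*q) + 13*exp(2*q))^2 + (q^3 + 12*q^2*exp(q) + 39*q*exp(2*q) + 28*exp(3*q))^2)/(q^3 + 12*q^2*exp(q) + 39*q*exp(2*q) + 28*exp(3*q))^3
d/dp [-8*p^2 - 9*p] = -16*p - 9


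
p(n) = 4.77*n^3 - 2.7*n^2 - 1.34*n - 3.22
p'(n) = 14.31*n^2 - 5.4*n - 1.34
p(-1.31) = -16.82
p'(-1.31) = 30.29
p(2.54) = 54.12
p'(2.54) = 77.27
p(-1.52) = -24.17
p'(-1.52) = 39.93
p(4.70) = 426.07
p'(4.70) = 289.39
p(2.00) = 21.46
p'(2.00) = 45.10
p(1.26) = 0.35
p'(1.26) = 14.57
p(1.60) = 7.26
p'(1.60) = 26.65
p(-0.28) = -3.16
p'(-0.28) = 1.29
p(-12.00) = -8618.50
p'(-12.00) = 2124.10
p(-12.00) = -8618.50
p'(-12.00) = 2124.10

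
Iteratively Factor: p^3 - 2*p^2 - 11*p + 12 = (p + 3)*(p^2 - 5*p + 4) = (p - 1)*(p + 3)*(p - 4)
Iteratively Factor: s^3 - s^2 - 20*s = (s)*(s^2 - s - 20) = s*(s + 4)*(s - 5)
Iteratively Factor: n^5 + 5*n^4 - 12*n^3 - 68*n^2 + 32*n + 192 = (n - 3)*(n^4 + 8*n^3 + 12*n^2 - 32*n - 64) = (n - 3)*(n + 4)*(n^3 + 4*n^2 - 4*n - 16) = (n - 3)*(n + 2)*(n + 4)*(n^2 + 2*n - 8) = (n - 3)*(n + 2)*(n + 4)^2*(n - 2)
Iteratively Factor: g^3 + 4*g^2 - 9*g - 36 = (g + 4)*(g^2 - 9) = (g + 3)*(g + 4)*(g - 3)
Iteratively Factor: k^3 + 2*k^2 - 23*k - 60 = (k - 5)*(k^2 + 7*k + 12) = (k - 5)*(k + 4)*(k + 3)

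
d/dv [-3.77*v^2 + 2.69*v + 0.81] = 2.69 - 7.54*v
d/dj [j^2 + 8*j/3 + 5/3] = 2*j + 8/3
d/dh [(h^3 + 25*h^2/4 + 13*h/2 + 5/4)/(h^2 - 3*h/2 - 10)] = (8*h^4 - 24*h^3 - 367*h^2 - 1020*h - 505)/(2*(4*h^4 - 12*h^3 - 71*h^2 + 120*h + 400))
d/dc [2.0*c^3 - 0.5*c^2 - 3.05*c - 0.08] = 6.0*c^2 - 1.0*c - 3.05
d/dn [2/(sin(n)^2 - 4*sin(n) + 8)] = 4*(2 - sin(n))*cos(n)/(sin(n)^2 - 4*sin(n) + 8)^2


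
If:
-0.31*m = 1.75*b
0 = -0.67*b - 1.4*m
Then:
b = 0.00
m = 0.00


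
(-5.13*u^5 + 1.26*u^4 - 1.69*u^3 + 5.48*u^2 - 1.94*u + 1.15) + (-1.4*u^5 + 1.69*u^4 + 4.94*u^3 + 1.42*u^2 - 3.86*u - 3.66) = -6.53*u^5 + 2.95*u^4 + 3.25*u^3 + 6.9*u^2 - 5.8*u - 2.51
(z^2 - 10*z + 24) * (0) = 0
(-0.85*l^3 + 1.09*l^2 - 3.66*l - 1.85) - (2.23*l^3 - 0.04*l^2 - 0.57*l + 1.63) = -3.08*l^3 + 1.13*l^2 - 3.09*l - 3.48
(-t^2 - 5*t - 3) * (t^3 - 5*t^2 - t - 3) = -t^5 + 23*t^3 + 23*t^2 + 18*t + 9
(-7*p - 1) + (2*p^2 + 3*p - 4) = 2*p^2 - 4*p - 5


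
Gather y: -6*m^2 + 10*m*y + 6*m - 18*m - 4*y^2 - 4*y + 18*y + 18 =-6*m^2 - 12*m - 4*y^2 + y*(10*m + 14) + 18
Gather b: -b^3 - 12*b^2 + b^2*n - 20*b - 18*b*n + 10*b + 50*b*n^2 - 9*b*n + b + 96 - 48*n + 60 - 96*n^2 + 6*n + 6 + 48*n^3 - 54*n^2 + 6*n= -b^3 + b^2*(n - 12) + b*(50*n^2 - 27*n - 9) + 48*n^3 - 150*n^2 - 36*n + 162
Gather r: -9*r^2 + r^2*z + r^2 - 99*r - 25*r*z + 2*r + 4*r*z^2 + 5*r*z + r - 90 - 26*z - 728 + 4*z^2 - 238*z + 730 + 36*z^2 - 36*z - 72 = r^2*(z - 8) + r*(4*z^2 - 20*z - 96) + 40*z^2 - 300*z - 160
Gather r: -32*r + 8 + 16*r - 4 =4 - 16*r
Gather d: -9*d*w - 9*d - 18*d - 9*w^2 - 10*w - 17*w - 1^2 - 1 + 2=d*(-9*w - 27) - 9*w^2 - 27*w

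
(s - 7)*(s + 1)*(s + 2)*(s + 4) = s^4 - 35*s^2 - 90*s - 56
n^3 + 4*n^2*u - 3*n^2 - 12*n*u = n*(n - 3)*(n + 4*u)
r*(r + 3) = r^2 + 3*r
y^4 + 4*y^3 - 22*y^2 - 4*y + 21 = (y - 3)*(y - 1)*(y + 1)*(y + 7)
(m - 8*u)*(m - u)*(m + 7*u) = m^3 - 2*m^2*u - 55*m*u^2 + 56*u^3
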